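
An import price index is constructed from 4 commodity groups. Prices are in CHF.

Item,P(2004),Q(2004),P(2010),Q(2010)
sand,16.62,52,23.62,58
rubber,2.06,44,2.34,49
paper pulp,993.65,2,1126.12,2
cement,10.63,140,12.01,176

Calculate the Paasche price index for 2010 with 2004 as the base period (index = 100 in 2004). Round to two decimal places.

Paasche price index uses current-period quantities as weights.
ΣP(2010)·Q(2010) = 23.62×58 + 2.34×49 + 1126.12×2 + 12.01×176 = 1369.96 + 114.66 + 2252.24 + 2113.76 = 5850.62
ΣP(2004)·Q(2010) = 16.62×58 + 2.06×49 + 993.65×2 + 10.63×176 = 963.96 + 100.94 + 1987.3 + 1870.88 = 4923.08
Index = 5850.62 / 4923.08 × 100 = 118.8406

118.84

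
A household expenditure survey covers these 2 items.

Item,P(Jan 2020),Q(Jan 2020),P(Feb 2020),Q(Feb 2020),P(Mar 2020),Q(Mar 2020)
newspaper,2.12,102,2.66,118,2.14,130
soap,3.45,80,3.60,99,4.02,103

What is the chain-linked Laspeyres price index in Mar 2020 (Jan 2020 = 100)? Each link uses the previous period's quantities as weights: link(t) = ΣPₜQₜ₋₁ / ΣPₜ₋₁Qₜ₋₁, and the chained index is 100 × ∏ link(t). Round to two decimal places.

110.27

Link Jan 2020→Feb 2020:
ΣP(Feb 2020)Q(Jan 2020) = 2.66×102 + 3.60×80 = 271.32 + 288 = 559.32
ΣP(Jan 2020)Q(Jan 2020) = 2.12×102 + 3.45×80 = 216.24 + 276 = 492.24
link = 559.32/492.24 = 1.136275
Link Feb 2020→Mar 2020:
ΣP(Mar 2020)Q(Feb 2020) = 2.14×118 + 4.02×99 = 252.52 + 397.98 = 650.5
ΣP(Feb 2020)Q(Feb 2020) = 2.66×118 + 3.60×99 = 313.88 + 356.4 = 670.28
link = 650.5/670.28 = 0.970490
Chained index = 100 × 1.136275 × 0.970490 = 110.2743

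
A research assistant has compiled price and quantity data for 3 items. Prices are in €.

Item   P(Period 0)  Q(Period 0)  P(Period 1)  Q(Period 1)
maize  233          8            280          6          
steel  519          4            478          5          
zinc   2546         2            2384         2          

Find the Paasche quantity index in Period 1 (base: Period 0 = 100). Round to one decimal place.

Paasche quantity index uses current-period prices as weights.
ΣP(Period 1)·Q(Period 1) = 280×6 + 478×5 + 2384×2 = 1680 + 2390 + 4768 = 8838
ΣP(Period 1)·Q(Period 0) = 280×8 + 478×4 + 2384×2 = 2240 + 1912 + 4768 = 8920
Index = 8838 / 8920 × 100 = 99.0807

99.1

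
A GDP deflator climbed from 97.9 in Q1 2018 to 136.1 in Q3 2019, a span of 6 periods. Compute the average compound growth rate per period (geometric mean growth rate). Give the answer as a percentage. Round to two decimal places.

5.64%

Growth factor = (136.1/97.9)^(1/6) = (1.390194)^(1/6) = 1.056443
Growth rate = 1.056443 − 1 = 0.056443 = 5.6443%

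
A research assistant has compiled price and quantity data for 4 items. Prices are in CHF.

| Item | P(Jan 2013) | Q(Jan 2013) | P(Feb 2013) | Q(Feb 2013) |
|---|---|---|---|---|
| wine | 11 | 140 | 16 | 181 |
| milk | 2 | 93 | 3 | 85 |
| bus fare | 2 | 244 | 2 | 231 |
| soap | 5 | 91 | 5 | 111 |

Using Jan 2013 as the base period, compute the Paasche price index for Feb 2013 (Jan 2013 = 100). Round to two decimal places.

131.15

Paasche price index uses current-period quantities as weights.
ΣP(Feb 2013)·Q(Feb 2013) = 16×181 + 3×85 + 2×231 + 5×111 = 2896 + 255 + 462 + 555 = 4168
ΣP(Jan 2013)·Q(Feb 2013) = 11×181 + 2×85 + 2×231 + 5×111 = 1991 + 170 + 462 + 555 = 3178
Index = 4168 / 3178 × 100 = 131.1517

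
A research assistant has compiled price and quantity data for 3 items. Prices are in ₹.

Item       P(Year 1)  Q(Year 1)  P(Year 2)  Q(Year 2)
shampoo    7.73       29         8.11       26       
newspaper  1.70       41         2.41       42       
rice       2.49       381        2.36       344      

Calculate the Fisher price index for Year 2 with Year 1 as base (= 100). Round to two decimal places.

99.40

Laspeyres component (base-period weights):
ΣP(Year 2)Q(Year 1) = 8.11×29 + 2.41×41 + 2.36×381 = 235.19 + 98.81 + 899.16 = 1233.16
ΣP(Year 1)Q(Year 1) = 7.73×29 + 1.70×41 + 2.49×381 = 224.17 + 69.7 + 948.69 = 1242.56
L = 1233.16 / 1242.56 × 100 = 99.2435
Paasche component (current-period weights):
ΣP(Year 2)Q(Year 2) = 8.11×26 + 2.41×42 + 2.36×344 = 210.86 + 101.22 + 811.84 = 1123.92
ΣP(Year 1)Q(Year 2) = 7.73×26 + 1.70×42 + 2.49×344 = 200.98 + 71.4 + 856.56 = 1128.94
P = 1123.92 / 1128.94 × 100 = 99.5553
Fisher = √(L × P) = √(99.2435 × 99.5553) = 99.3993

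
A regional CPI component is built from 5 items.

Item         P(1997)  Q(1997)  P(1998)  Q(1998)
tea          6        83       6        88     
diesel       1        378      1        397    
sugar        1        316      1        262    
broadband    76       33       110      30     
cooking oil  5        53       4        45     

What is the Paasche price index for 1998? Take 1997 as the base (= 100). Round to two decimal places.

Paasche price index uses current-period quantities as weights.
ΣP(1998)·Q(1998) = 6×88 + 1×397 + 1×262 + 110×30 + 4×45 = 528 + 397 + 262 + 3300 + 180 = 4667
ΣP(1997)·Q(1998) = 6×88 + 1×397 + 1×262 + 76×30 + 5×45 = 528 + 397 + 262 + 2280 + 225 = 3692
Index = 4667 / 3692 × 100 = 126.4085

126.41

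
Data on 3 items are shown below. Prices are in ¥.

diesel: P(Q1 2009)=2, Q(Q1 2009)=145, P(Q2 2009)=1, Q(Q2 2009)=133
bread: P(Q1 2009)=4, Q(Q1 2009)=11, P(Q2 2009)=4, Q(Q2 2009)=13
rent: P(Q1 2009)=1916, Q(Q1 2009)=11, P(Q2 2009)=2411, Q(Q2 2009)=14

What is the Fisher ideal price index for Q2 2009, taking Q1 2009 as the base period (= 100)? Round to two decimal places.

Laspeyres component (base-period weights):
ΣP(Q2 2009)Q(Q1 2009) = 1×145 + 4×11 + 2411×11 = 145 + 44 + 26521 = 26710
ΣP(Q1 2009)Q(Q1 2009) = 2×145 + 4×11 + 1916×11 = 290 + 44 + 21076 = 21410
L = 26710 / 21410 × 100 = 124.7548
Paasche component (current-period weights):
ΣP(Q2 2009)Q(Q2 2009) = 1×133 + 4×13 + 2411×14 = 133 + 52 + 33754 = 33939
ΣP(Q1 2009)Q(Q2 2009) = 2×133 + 4×13 + 1916×14 = 266 + 52 + 26824 = 27142
P = 33939 / 27142 × 100 = 125.0424
Fisher = √(L × P) = √(124.7548 × 125.0424) = 124.8985

124.90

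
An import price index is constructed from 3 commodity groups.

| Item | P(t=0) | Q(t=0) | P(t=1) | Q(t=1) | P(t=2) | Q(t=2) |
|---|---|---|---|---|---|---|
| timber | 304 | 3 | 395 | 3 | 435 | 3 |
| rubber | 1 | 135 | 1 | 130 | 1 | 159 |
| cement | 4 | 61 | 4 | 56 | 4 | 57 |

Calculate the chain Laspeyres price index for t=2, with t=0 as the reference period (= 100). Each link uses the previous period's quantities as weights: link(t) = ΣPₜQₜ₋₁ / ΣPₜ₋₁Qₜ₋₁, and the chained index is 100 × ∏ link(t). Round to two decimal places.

Link t=0→t=1:
ΣP(t=1)Q(t=0) = 395×3 + 1×135 + 4×61 = 1185 + 135 + 244 = 1564
ΣP(t=0)Q(t=0) = 304×3 + 1×135 + 4×61 = 912 + 135 + 244 = 1291
link = 1564/1291 = 1.211464
Link t=1→t=2:
ΣP(t=2)Q(t=1) = 435×3 + 1×130 + 4×56 = 1305 + 130 + 224 = 1659
ΣP(t=1)Q(t=1) = 395×3 + 1×130 + 4×56 = 1185 + 130 + 224 = 1539
link = 1659/1539 = 1.077973
Chained index = 100 × 1.211464 × 1.077973 = 130.5925

130.59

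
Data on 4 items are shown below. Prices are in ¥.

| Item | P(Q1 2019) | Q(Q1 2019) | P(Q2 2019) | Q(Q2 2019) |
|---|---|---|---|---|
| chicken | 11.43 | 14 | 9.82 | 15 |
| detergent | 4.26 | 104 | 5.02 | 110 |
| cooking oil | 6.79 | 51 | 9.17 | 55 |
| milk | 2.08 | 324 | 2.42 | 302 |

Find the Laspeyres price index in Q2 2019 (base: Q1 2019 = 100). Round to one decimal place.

Laspeyres price index uses base-period quantities as weights.
ΣP(Q2 2019)·Q(Q1 2019) = 9.82×14 + 5.02×104 + 9.17×51 + 2.42×324 = 137.48 + 522.08 + 467.67 + 784.08 = 1911.31
ΣP(Q1 2019)·Q(Q1 2019) = 11.43×14 + 4.26×104 + 6.79×51 + 2.08×324 = 160.02 + 443.04 + 346.29 + 673.92 = 1623.27
Index = 1911.31 / 1623.27 × 100 = 117.7444

117.7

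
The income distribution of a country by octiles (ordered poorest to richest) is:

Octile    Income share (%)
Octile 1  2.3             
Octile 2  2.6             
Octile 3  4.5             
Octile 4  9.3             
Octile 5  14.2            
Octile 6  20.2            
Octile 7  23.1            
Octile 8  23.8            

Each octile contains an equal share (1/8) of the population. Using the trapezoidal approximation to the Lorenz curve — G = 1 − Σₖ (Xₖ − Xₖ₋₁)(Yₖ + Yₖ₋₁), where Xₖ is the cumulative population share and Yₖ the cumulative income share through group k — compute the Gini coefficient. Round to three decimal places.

0.381

Cumulative income shares Yₖ: 0.0230, 0.0490, 0.0940, 0.1870, 0.3290, 0.5310, 0.7620, 1.0000
Σ (Xₖ−Xₖ₋₁)(Yₖ+Yₖ₋₁) = (1/8)(0.0230+0.0000) + (1/8)(0.0490+0.0230) + (1/8)(0.0940+0.0490) + (1/8)(0.1870+0.0940) + (1/8)(0.3290+0.1870) + (1/8)(0.5310+0.3290) + (1/8)(0.7620+0.5310) + (1/8)(1.0000+0.7620)
  = 0.0029 + 0.0090 + 0.0179 + 0.0351 + 0.0645 + 0.1075 + 0.1616 + 0.2202 = 0.6187
G = 1 − 0.6187 = 0.3813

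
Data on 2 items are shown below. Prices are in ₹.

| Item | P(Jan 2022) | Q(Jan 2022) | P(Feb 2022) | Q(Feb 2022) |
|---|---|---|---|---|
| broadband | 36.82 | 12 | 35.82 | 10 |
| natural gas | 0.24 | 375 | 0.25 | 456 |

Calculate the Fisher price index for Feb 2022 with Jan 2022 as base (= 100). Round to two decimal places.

Laspeyres component (base-period weights):
ΣP(Feb 2022)Q(Jan 2022) = 35.82×12 + 0.25×375 = 429.84 + 93.75 = 523.59
ΣP(Jan 2022)Q(Jan 2022) = 36.82×12 + 0.24×375 = 441.84 + 90 = 531.84
L = 523.59 / 531.84 × 100 = 98.4488
Paasche component (current-period weights):
ΣP(Feb 2022)Q(Feb 2022) = 35.82×10 + 0.25×456 = 358.2 + 114 = 472.2
ΣP(Jan 2022)Q(Feb 2022) = 36.82×10 + 0.24×456 = 368.2 + 109.44 = 477.64
P = 472.2 / 477.64 × 100 = 98.8611
Fisher = √(L × P) = √(98.4488 × 98.8611) = 98.6547

98.65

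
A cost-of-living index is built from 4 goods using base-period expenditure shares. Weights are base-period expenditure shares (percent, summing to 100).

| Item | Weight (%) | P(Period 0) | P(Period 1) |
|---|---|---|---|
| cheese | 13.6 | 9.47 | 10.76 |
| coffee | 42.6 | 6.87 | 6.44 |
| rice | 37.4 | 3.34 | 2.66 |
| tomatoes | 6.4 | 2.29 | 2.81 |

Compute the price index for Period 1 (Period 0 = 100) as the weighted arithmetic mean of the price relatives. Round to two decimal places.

cheese: 13.6 × (10.76/9.47) = 13.6 × 1.136220 = 15.4526
coffee: 42.6 × (6.44/6.87) = 42.6 × 0.937409 = 39.9336
rice: 37.4 × (2.66/3.34) = 37.4 × 0.796407 = 29.7856
tomatoes: 6.4 × (2.81/2.29) = 6.4 × 1.227074 = 7.8533
Index = Σ wᵢ·(p₁ᵢ/p₀ᵢ) = 15.4526 + 39.9336 + 29.7856 + 7.8533 = 93.0251

93.03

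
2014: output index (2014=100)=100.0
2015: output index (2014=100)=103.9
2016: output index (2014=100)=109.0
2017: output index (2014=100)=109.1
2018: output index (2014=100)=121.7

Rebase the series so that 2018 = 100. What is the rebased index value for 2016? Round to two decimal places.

Rebased(2016) = 109.0 / 121.7 × 100 = 89.5645

89.56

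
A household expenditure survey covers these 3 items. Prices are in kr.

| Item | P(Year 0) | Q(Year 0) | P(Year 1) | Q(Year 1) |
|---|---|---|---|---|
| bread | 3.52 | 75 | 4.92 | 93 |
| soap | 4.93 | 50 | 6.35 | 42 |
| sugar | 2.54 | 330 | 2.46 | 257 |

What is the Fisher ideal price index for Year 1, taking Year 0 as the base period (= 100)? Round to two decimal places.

Laspeyres component (base-period weights):
ΣP(Year 1)Q(Year 0) = 4.92×75 + 6.35×50 + 2.46×330 = 369 + 317.5 + 811.8 = 1498.3
ΣP(Year 0)Q(Year 0) = 3.52×75 + 4.93×50 + 2.54×330 = 264 + 246.5 + 838.2 = 1348.7
L = 1498.3 / 1348.7 × 100 = 111.0922
Paasche component (current-period weights):
ΣP(Year 1)Q(Year 1) = 4.92×93 + 6.35×42 + 2.46×257 = 457.56 + 266.7 + 632.22 = 1356.48
ΣP(Year 0)Q(Year 1) = 3.52×93 + 4.93×42 + 2.54×257 = 327.36 + 207.06 + 652.78 = 1187.2
P = 1356.48 / 1187.2 × 100 = 114.2588
Fisher = √(L × P) = √(111.0922 × 114.2588) = 112.6643

112.66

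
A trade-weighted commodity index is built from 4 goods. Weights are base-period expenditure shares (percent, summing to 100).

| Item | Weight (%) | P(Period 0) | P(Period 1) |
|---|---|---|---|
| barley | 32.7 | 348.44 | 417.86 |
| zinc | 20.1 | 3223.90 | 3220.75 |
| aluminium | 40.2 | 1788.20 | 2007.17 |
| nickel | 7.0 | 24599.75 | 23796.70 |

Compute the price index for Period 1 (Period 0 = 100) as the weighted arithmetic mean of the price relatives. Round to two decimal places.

barley: 32.7 × (417.86/348.44) = 32.7 × 1.199231 = 39.2148
zinc: 20.1 × (3220.75/3223.90) = 20.1 × 0.999023 = 20.0804
aluminium: 40.2 × (2007.17/1788.20) = 40.2 × 1.122453 = 45.1226
nickel: 7.0 × (23796.70/24599.75) = 7.0 × 0.967355 = 6.7715
Index = Σ wᵢ·(p₁ᵢ/p₀ᵢ) = 39.2148 + 20.0804 + 45.1226 + 6.7715 = 111.1893

111.19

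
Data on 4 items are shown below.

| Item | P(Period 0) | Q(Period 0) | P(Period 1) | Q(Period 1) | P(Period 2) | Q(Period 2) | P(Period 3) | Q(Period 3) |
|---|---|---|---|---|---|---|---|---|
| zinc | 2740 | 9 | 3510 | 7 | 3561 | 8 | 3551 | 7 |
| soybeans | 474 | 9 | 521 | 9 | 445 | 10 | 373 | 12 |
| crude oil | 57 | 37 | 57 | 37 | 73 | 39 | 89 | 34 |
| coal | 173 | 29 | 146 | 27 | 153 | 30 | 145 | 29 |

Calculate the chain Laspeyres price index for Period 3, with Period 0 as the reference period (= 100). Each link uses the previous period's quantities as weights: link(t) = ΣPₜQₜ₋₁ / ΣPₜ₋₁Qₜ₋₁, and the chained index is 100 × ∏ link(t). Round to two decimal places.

Link Period 0→Period 1:
ΣP(Period 1)Q(Period 0) = 3510×9 + 521×9 + 57×37 + 146×29 = 31590 + 4689 + 2109 + 4234 = 42622
ΣP(Period 0)Q(Period 0) = 2740×9 + 474×9 + 57×37 + 173×29 = 24660 + 4266 + 2109 + 5017 = 36052
link = 42622/36052 = 1.182237
Link Period 1→Period 2:
ΣP(Period 2)Q(Period 1) = 3561×7 + 445×9 + 73×37 + 153×27 = 24927 + 4005 + 2701 + 4131 = 35764
ΣP(Period 1)Q(Period 1) = 3510×7 + 521×9 + 57×37 + 146×27 = 24570 + 4689 + 2109 + 3942 = 35310
link = 35764/35310 = 1.012858
Link Period 2→Period 3:
ΣP(Period 3)Q(Period 2) = 3551×8 + 373×10 + 89×39 + 145×30 = 28408 + 3730 + 3471 + 4350 = 39959
ΣP(Period 2)Q(Period 2) = 3561×8 + 445×10 + 73×39 + 153×30 = 28488 + 4450 + 2847 + 4590 = 40375
link = 39959/40375 = 0.989697
Chained index = 100 × 1.182237 × 1.012858 × 0.989697 = 118.5100

118.51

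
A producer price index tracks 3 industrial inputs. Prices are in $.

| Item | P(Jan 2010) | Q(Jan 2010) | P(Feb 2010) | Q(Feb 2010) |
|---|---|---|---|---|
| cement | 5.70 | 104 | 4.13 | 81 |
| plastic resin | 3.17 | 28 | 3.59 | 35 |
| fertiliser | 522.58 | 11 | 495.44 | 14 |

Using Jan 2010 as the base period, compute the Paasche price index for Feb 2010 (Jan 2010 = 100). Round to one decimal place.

93.8

Paasche price index uses current-period quantities as weights.
ΣP(Feb 2010)·Q(Feb 2010) = 4.13×81 + 3.59×35 + 495.44×14 = 334.53 + 125.65 + 6936.16 = 7396.34
ΣP(Jan 2010)·Q(Feb 2010) = 5.70×81 + 3.17×35 + 522.58×14 = 461.7 + 110.95 + 7316.12 = 7888.77
Index = 7396.34 / 7888.77 × 100 = 93.7578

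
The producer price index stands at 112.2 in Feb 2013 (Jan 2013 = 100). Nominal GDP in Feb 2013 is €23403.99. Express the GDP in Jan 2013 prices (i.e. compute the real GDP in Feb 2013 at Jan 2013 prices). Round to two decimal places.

20859.17

Real = Nominal ÷ (Index/100) = 23403.99 ÷ (112.2/100)
     = 23403.99 ÷ 1.122 = 20859.1711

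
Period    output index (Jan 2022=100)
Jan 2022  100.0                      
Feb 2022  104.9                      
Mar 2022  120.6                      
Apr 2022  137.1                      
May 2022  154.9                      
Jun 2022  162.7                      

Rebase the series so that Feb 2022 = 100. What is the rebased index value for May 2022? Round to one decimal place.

147.7

Rebased(May 2022) = 154.9 / 104.9 × 100 = 147.6644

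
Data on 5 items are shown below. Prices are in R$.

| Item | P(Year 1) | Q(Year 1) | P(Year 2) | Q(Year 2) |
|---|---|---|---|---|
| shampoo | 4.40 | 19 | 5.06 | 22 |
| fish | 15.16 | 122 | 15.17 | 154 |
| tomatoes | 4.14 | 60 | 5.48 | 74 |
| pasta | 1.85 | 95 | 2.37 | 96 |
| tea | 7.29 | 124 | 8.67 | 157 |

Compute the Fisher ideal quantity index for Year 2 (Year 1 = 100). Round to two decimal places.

124.35

Laspeyres component (base-period weights):
ΣP(Year 1)Q(Year 2) = 4.40×22 + 15.16×154 + 4.14×74 + 1.85×96 + 7.29×157 = 96.8 + 2334.64 + 306.36 + 177.6 + 1144.53 = 4059.93
ΣP(Year 1)Q(Year 1) = 4.40×19 + 15.16×122 + 4.14×60 + 1.85×95 + 7.29×124 = 83.6 + 1849.52 + 248.4 + 175.75 + 903.96 = 3261.23
L = 4059.93 / 3261.23 × 100 = 124.4908
Paasche component (current-period weights):
ΣP(Year 2)Q(Year 2) = 5.06×22 + 15.17×154 + 5.48×74 + 2.37×96 + 8.67×157 = 111.32 + 2336.18 + 405.52 + 227.52 + 1361.19 = 4441.73
ΣP(Year 2)Q(Year 1) = 5.06×19 + 15.17×122 + 5.48×60 + 2.37×95 + 8.67×124 = 96.14 + 1850.74 + 328.8 + 225.15 + 1075.08 = 3575.91
P = 4441.73 / 3575.91 × 100 = 124.2126
Fisher = √(L × P) = √(124.4908 × 124.2126) = 124.3516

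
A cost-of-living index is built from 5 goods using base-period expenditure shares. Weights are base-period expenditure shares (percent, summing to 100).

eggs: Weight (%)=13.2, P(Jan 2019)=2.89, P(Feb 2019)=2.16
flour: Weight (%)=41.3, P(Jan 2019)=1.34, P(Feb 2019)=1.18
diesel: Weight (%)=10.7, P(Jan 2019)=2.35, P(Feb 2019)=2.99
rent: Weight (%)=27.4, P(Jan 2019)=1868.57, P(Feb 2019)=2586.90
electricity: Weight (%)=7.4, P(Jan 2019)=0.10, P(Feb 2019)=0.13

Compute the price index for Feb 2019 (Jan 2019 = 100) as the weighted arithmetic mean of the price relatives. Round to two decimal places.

eggs: 13.2 × (2.16/2.89) = 13.2 × 0.747405 = 9.8657
flour: 41.3 × (1.18/1.34) = 41.3 × 0.880597 = 36.3687
diesel: 10.7 × (2.99/2.35) = 10.7 × 1.272340 = 13.6140
rent: 27.4 × (2586.90/1868.57) = 27.4 × 1.384428 = 37.9333
electricity: 7.4 × (0.13/0.10) = 7.4 × 1.300000 = 9.6200
Index = Σ wᵢ·(p₁ᵢ/p₀ᵢ) = 9.8657 + 36.3687 + 13.6140 + 37.9333 + 9.6200 = 107.4018

107.40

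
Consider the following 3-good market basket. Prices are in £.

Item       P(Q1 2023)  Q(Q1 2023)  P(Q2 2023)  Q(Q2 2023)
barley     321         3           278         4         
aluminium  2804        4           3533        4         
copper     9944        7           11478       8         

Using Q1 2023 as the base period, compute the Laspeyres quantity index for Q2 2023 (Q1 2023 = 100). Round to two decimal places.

112.55

Laspeyres quantity index uses base-period prices as weights.
ΣP(Q1 2023)·Q(Q2 2023) = 321×4 + 2804×4 + 9944×8 = 1284 + 11216 + 79552 = 92052
ΣP(Q1 2023)·Q(Q1 2023) = 321×3 + 2804×4 + 9944×7 = 963 + 11216 + 69608 = 81787
Index = 92052 / 81787 × 100 = 112.5509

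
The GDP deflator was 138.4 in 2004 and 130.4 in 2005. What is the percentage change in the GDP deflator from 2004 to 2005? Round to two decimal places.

Change = (130.4 − 138.4) / 138.4 × 100
       = -8.0 / 138.4 × 100 = -5.7803%

-5.78%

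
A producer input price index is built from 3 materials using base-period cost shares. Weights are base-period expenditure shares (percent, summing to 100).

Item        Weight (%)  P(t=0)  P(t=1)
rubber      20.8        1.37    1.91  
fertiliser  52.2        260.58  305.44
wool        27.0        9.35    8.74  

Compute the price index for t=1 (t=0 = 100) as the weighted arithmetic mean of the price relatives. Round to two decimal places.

115.42

rubber: 20.8 × (1.91/1.37) = 20.8 × 1.394161 = 28.9985
fertiliser: 52.2 × (305.44/260.58) = 52.2 × 1.172154 = 61.1865
wool: 27.0 × (8.74/9.35) = 27.0 × 0.934759 = 25.2385
Index = Σ wᵢ·(p₁ᵢ/p₀ᵢ) = 28.9985 + 61.1865 + 25.2385 = 115.4235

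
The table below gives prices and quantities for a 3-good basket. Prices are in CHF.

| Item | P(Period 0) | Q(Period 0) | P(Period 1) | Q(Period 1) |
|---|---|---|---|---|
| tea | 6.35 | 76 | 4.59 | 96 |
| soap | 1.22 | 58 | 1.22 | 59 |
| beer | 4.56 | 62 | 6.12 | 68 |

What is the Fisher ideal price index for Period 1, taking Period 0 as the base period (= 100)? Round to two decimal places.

Laspeyres component (base-period weights):
ΣP(Period 1)Q(Period 0) = 4.59×76 + 1.22×58 + 6.12×62 = 348.84 + 70.76 + 379.44 = 799.04
ΣP(Period 0)Q(Period 0) = 6.35×76 + 1.22×58 + 4.56×62 = 482.6 + 70.76 + 282.72 = 836.08
L = 799.04 / 836.08 × 100 = 95.5698
Paasche component (current-period weights):
ΣP(Period 1)Q(Period 1) = 4.59×96 + 1.22×59 + 6.12×68 = 440.64 + 71.98 + 416.16 = 928.78
ΣP(Period 0)Q(Period 1) = 6.35×96 + 1.22×59 + 4.56×68 = 609.6 + 71.98 + 310.08 = 991.66
P = 928.78 / 991.66 × 100 = 93.6591
Fisher = √(L × P) = √(95.5698 × 93.6591) = 94.6096

94.61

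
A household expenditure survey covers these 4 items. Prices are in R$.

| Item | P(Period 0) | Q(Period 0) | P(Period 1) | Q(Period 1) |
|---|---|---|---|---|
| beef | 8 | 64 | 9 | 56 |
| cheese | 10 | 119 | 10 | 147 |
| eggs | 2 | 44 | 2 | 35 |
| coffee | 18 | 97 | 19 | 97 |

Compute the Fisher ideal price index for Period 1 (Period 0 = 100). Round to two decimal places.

Laspeyres component (base-period weights):
ΣP(Period 1)Q(Period 0) = 9×64 + 10×119 + 2×44 + 19×97 = 576 + 1190 + 88 + 1843 = 3697
ΣP(Period 0)Q(Period 0) = 8×64 + 10×119 + 2×44 + 18×97 = 512 + 1190 + 88 + 1746 = 3536
L = 3697 / 3536 × 100 = 104.5532
Paasche component (current-period weights):
ΣP(Period 1)Q(Period 1) = 9×56 + 10×147 + 2×35 + 19×97 = 504 + 1470 + 70 + 1843 = 3887
ΣP(Period 0)Q(Period 1) = 8×56 + 10×147 + 2×35 + 18×97 = 448 + 1470 + 70 + 1746 = 3734
P = 3887 / 3734 × 100 = 104.0975
Fisher = √(L × P) = √(104.5532 × 104.0975) = 104.3251

104.33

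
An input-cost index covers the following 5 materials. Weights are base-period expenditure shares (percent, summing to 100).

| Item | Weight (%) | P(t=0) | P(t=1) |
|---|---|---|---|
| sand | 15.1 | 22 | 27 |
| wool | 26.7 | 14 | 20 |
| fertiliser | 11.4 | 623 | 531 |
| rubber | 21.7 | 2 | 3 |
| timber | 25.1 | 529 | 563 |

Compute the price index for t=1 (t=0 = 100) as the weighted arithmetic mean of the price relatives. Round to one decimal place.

125.7

sand: 15.1 × (27/22) = 15.1 × 1.227273 = 18.5318
wool: 26.7 × (20/14) = 26.7 × 1.428571 = 38.1429
fertiliser: 11.4 × (531/623) = 11.4 × 0.852327 = 9.7165
rubber: 21.7 × (3/2) = 21.7 × 1.500000 = 32.5500
timber: 25.1 × (563/529) = 25.1 × 1.064272 = 26.7132
Index = Σ wᵢ·(p₁ᵢ/p₀ᵢ) = 18.5318 + 38.1429 + 9.7165 + 32.5500 + 26.7132 = 125.6544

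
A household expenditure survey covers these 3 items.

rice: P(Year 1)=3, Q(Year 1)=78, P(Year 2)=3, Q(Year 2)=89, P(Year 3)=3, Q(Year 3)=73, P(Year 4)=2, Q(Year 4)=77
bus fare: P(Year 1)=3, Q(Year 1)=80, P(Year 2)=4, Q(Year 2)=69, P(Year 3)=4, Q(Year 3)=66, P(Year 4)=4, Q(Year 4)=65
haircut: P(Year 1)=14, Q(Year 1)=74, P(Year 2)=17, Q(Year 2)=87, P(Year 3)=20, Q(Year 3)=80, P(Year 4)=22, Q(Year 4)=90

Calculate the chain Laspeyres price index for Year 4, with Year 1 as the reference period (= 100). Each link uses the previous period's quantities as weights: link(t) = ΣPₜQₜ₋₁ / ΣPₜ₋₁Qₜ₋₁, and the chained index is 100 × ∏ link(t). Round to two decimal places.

141.15

Link Year 1→Year 2:
ΣP(Year 2)Q(Year 1) = 3×78 + 4×80 + 17×74 = 234 + 320 + 1258 = 1812
ΣP(Year 1)Q(Year 1) = 3×78 + 3×80 + 14×74 = 234 + 240 + 1036 = 1510
link = 1812/1510 = 1.200000
Link Year 2→Year 3:
ΣP(Year 3)Q(Year 2) = 3×89 + 4×69 + 20×87 = 267 + 276 + 1740 = 2283
ΣP(Year 2)Q(Year 2) = 3×89 + 4×69 + 17×87 = 267 + 276 + 1479 = 2022
link = 2283/2022 = 1.129080
Link Year 3→Year 4:
ΣP(Year 4)Q(Year 3) = 2×73 + 4×66 + 22×80 = 146 + 264 + 1760 = 2170
ΣP(Year 3)Q(Year 3) = 3×73 + 4×66 + 20×80 = 219 + 264 + 1600 = 2083
link = 2170/2083 = 1.041767
Chained index = 100 × 1.200000 × 1.129080 × 1.041767 = 141.1486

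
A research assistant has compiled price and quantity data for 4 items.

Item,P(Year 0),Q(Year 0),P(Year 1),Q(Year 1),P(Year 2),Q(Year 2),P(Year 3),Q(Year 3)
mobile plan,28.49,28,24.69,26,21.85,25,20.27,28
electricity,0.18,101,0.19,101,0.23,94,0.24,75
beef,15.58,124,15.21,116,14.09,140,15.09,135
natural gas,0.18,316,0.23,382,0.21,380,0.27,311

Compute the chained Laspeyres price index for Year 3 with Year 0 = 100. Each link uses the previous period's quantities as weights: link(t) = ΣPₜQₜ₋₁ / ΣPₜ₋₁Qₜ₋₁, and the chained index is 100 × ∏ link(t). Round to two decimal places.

91.46

Link Year 0→Year 1:
ΣP(Year 1)Q(Year 0) = 24.69×28 + 0.19×101 + 15.21×124 + 0.23×316 = 691.32 + 19.19 + 1886.04 + 72.68 = 2669.23
ΣP(Year 0)Q(Year 0) = 28.49×28 + 0.18×101 + 15.58×124 + 0.18×316 = 797.72 + 18.18 + 1931.92 + 56.88 = 2804.7
link = 2669.23/2804.7 = 0.951699
Link Year 1→Year 2:
ΣP(Year 2)Q(Year 1) = 21.85×26 + 0.23×101 + 14.09×116 + 0.21×382 = 568.1 + 23.23 + 1634.44 + 80.22 = 2305.99
ΣP(Year 1)Q(Year 1) = 24.69×26 + 0.19×101 + 15.21×116 + 0.23×382 = 641.94 + 19.19 + 1764.36 + 87.86 = 2513.35
link = 2305.99/2513.35 = 0.917497
Link Year 2→Year 3:
ΣP(Year 3)Q(Year 2) = 20.27×25 + 0.24×94 + 15.09×140 + 0.27×380 = 506.75 + 22.56 + 2112.6 + 102.6 = 2744.51
ΣP(Year 2)Q(Year 2) = 21.85×25 + 0.23×94 + 14.09×140 + 0.21×380 = 546.25 + 21.62 + 1972.6 + 79.8 = 2620.27
link = 2744.51/2620.27 = 1.047415
Chained index = 100 × 0.951699 × 0.917497 × 1.047415 = 91.4582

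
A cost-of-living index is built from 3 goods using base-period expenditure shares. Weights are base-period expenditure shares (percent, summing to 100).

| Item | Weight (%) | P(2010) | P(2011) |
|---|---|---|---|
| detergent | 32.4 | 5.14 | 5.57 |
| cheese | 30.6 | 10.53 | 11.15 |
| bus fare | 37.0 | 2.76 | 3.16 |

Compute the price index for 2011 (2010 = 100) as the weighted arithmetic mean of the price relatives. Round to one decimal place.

109.9

detergent: 32.4 × (5.57/5.14) = 32.4 × 1.083658 = 35.1105
cheese: 30.6 × (11.15/10.53) = 30.6 × 1.058879 = 32.4017
bus fare: 37.0 × (3.16/2.76) = 37.0 × 1.144928 = 42.3623
Index = Σ wᵢ·(p₁ᵢ/p₀ᵢ) = 35.1105 + 32.4017 + 42.3623 = 109.8745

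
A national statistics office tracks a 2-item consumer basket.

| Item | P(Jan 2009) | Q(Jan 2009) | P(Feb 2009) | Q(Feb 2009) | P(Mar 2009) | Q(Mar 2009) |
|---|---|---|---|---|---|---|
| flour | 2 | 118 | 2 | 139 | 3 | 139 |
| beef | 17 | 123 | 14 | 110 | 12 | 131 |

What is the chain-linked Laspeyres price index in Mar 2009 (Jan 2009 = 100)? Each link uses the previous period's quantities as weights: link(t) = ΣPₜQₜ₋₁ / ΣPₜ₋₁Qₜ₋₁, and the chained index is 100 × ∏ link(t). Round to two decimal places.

Link Jan 2009→Feb 2009:
ΣP(Feb 2009)Q(Jan 2009) = 2×118 + 14×123 = 236 + 1722 = 1958
ΣP(Jan 2009)Q(Jan 2009) = 2×118 + 17×123 = 236 + 2091 = 2327
link = 1958/2327 = 0.841427
Link Feb 2009→Mar 2009:
ΣP(Mar 2009)Q(Feb 2009) = 3×139 + 12×110 = 417 + 1320 = 1737
ΣP(Feb 2009)Q(Feb 2009) = 2×139 + 14×110 = 278 + 1540 = 1818
link = 1737/1818 = 0.955446
Chained index = 100 × 0.841427 × 0.955446 = 80.3937

80.39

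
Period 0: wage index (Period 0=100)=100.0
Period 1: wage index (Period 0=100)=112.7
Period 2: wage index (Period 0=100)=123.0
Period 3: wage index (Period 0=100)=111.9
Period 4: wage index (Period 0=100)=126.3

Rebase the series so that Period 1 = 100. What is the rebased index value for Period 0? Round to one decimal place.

Rebased(Period 0) = 100.0 / 112.7 × 100 = 88.7311

88.7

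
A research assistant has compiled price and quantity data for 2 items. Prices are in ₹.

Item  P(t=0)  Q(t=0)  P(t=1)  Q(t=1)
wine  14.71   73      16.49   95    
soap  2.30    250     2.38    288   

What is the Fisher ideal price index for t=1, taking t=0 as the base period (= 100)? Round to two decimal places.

Laspeyres component (base-period weights):
ΣP(t=1)Q(t=0) = 16.49×73 + 2.38×250 = 1203.77 + 595 = 1798.77
ΣP(t=0)Q(t=0) = 14.71×73 + 2.30×250 = 1073.83 + 575 = 1648.83
L = 1798.77 / 1648.83 × 100 = 109.0937
Paasche component (current-period weights):
ΣP(t=1)Q(t=1) = 16.49×95 + 2.38×288 = 1566.55 + 685.44 = 2251.99
ΣP(t=0)Q(t=1) = 14.71×95 + 2.30×288 = 1397.45 + 662.4 = 2059.85
P = 2251.99 / 2059.85 × 100 = 109.3279
Fisher = √(L × P) = √(109.0937 × 109.3279) = 109.2107

109.21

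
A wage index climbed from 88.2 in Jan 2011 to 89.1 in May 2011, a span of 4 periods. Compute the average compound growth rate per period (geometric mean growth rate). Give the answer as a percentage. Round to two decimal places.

Growth factor = (89.1/88.2)^(1/4) = (1.010204)^(1/4) = 1.002541
Growth rate = 1.002541 − 1 = 0.002541 = 0.2541%

0.25%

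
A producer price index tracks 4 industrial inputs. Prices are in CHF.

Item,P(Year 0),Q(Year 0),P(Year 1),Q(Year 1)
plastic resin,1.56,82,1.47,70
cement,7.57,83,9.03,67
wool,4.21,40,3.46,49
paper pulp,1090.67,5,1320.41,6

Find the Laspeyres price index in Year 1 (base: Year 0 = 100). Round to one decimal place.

Laspeyres price index uses base-period quantities as weights.
ΣP(Year 1)·Q(Year 0) = 1.47×82 + 9.03×83 + 3.46×40 + 1320.41×5 = 120.54 + 749.49 + 138.4 + 6602.05 = 7610.48
ΣP(Year 0)·Q(Year 0) = 1.56×82 + 7.57×83 + 4.21×40 + 1090.67×5 = 127.92 + 628.31 + 168.4 + 5453.35 = 6377.98
Index = 7610.48 / 6377.98 × 100 = 119.3243

119.3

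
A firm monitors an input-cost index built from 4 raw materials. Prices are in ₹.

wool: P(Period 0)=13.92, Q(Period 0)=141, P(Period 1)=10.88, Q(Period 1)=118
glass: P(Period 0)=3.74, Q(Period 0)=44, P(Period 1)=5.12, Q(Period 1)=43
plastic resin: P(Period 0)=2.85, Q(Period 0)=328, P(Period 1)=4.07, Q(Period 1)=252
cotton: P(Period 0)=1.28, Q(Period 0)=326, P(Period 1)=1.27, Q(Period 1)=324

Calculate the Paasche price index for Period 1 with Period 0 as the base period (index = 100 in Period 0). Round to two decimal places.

100.16

Paasche price index uses current-period quantities as weights.
ΣP(Period 1)·Q(Period 1) = 10.88×118 + 5.12×43 + 4.07×252 + 1.27×324 = 1283.84 + 220.16 + 1025.64 + 411.48 = 2941.12
ΣP(Period 0)·Q(Period 1) = 13.92×118 + 3.74×43 + 2.85×252 + 1.28×324 = 1642.56 + 160.82 + 718.2 + 414.72 = 2936.3
Index = 2941.12 / 2936.3 × 100 = 100.1642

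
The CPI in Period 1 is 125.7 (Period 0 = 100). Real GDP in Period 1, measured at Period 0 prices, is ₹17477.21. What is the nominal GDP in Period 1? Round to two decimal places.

Nominal = Real × (Index/100) = 17477.21 × (125.7/100)
        = 17477.21 × 1.257 = 21968.8530

21968.85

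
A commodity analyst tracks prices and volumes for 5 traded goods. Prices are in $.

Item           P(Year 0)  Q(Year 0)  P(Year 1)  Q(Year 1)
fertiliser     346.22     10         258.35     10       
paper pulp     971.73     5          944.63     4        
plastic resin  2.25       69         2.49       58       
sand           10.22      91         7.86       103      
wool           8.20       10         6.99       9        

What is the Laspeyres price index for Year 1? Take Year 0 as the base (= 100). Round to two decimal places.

Laspeyres price index uses base-period quantities as weights.
ΣP(Year 1)·Q(Year 0) = 258.35×10 + 944.63×5 + 2.49×69 + 7.86×91 + 6.99×10 = 2583.5 + 4723.15 + 171.81 + 715.26 + 69.9 = 8263.62
ΣP(Year 0)·Q(Year 0) = 346.22×10 + 971.73×5 + 2.25×69 + 10.22×91 + 8.20×10 = 3462.2 + 4858.65 + 155.25 + 930.02 + 82 = 9488.12
Index = 8263.62 / 9488.12 × 100 = 87.0944

87.09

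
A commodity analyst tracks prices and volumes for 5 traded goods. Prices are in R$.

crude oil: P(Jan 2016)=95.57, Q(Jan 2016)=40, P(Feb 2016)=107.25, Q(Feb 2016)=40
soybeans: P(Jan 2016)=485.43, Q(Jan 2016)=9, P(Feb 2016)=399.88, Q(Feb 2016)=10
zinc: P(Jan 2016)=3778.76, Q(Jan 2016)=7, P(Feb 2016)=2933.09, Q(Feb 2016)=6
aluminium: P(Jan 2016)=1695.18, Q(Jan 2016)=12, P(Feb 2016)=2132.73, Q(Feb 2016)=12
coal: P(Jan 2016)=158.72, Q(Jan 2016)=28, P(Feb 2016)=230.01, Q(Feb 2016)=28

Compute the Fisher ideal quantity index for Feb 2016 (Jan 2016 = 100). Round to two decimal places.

95.13

Laspeyres component (base-period weights):
ΣP(Jan 2016)Q(Feb 2016) = 95.57×40 + 485.43×10 + 3778.76×6 + 1695.18×12 + 158.72×28 = 3822.8 + 4854.3 + 22672.56 + 20342.16 + 4444.16 = 56135.98
ΣP(Jan 2016)Q(Jan 2016) = 95.57×40 + 485.43×9 + 3778.76×7 + 1695.18×12 + 158.72×28 = 3822.8 + 4368.87 + 26451.32 + 20342.16 + 4444.16 = 59429.31
L = 56135.98 / 59429.31 × 100 = 94.4584
Paasche component (current-period weights):
ΣP(Feb 2016)Q(Feb 2016) = 107.25×40 + 399.88×10 + 2933.09×6 + 2132.73×12 + 230.01×28 = 4290 + 3998.8 + 17598.54 + 25592.76 + 6440.28 = 57920.38
ΣP(Feb 2016)Q(Jan 2016) = 107.25×40 + 399.88×9 + 2933.09×7 + 2132.73×12 + 230.01×28 = 4290 + 3598.92 + 20531.63 + 25592.76 + 6440.28 = 60453.59
P = 57920.38 / 60453.59 × 100 = 95.8097
Fisher = √(L × P) = √(94.4584 × 95.8097) = 95.1316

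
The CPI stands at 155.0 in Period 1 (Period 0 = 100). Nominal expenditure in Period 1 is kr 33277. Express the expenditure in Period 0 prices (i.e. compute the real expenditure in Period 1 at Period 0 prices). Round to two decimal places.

21469.03

Real = Nominal ÷ (Index/100) = 33277 ÷ (155.0/100)
     = 33277 ÷ 1.550 = 21469.0323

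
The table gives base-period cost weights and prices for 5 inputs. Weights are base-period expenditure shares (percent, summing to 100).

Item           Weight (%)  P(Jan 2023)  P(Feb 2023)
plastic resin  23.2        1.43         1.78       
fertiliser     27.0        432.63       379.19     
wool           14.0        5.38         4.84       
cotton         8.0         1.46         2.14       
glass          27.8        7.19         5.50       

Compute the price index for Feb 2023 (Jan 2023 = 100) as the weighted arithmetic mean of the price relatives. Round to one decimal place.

plastic resin: 23.2 × (1.78/1.43) = 23.2 × 1.244755 = 28.8783
fertiliser: 27.0 × (379.19/432.63) = 27.0 × 0.876476 = 23.6649
wool: 14.0 × (4.84/5.38) = 14.0 × 0.899628 = 12.5948
cotton: 8.0 × (2.14/1.46) = 8.0 × 1.465753 = 11.7260
glass: 27.8 × (5.50/7.19) = 27.8 × 0.764951 = 21.2656
Index = Σ wᵢ·(p₁ᵢ/p₀ᵢ) = 28.8783 + 23.6649 + 12.5948 + 11.7260 + 21.2656 = 98.1297

98.1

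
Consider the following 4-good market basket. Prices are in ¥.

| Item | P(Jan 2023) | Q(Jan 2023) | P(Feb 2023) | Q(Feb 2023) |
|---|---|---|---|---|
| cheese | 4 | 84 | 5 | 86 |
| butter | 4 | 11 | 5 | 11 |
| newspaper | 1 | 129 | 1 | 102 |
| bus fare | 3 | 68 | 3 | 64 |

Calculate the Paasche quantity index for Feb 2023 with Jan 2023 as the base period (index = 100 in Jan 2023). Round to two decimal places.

96.41

Paasche quantity index uses current-period prices as weights.
ΣP(Feb 2023)·Q(Feb 2023) = 5×86 + 5×11 + 1×102 + 3×64 = 430 + 55 + 102 + 192 = 779
ΣP(Feb 2023)·Q(Jan 2023) = 5×84 + 5×11 + 1×129 + 3×68 = 420 + 55 + 129 + 204 = 808
Index = 779 / 808 × 100 = 96.4109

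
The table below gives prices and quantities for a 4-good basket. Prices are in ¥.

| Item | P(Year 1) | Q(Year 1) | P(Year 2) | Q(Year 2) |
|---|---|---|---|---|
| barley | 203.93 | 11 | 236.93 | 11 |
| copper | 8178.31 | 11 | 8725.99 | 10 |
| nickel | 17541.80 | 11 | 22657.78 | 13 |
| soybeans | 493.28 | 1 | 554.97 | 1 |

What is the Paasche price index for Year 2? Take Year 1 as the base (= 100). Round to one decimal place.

Paasche price index uses current-period quantities as weights.
ΣP(Year 2)·Q(Year 2) = 236.93×11 + 8725.99×10 + 22657.78×13 + 554.97×1 = 2606.23 + 87259.9 + 294551.14 + 554.97 = 384972.24
ΣP(Year 1)·Q(Year 2) = 203.93×11 + 8178.31×10 + 17541.80×13 + 493.28×1 = 2243.23 + 81783.1 + 228043.4 + 493.28 = 312563.01
Index = 384972.24 / 312563.01 × 100 = 123.1663

123.2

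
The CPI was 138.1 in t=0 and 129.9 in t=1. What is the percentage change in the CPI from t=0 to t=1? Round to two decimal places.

-5.94%

Change = (129.9 − 138.1) / 138.1 × 100
       = -8.2 / 138.1 × 100 = -5.9377%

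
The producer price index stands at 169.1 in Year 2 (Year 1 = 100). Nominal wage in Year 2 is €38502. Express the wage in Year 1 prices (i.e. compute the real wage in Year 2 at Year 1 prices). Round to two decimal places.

Real = Nominal ÷ (Index/100) = 38502 ÷ (169.1/100)
     = 38502 ÷ 1.691 = 22768.7759

22768.78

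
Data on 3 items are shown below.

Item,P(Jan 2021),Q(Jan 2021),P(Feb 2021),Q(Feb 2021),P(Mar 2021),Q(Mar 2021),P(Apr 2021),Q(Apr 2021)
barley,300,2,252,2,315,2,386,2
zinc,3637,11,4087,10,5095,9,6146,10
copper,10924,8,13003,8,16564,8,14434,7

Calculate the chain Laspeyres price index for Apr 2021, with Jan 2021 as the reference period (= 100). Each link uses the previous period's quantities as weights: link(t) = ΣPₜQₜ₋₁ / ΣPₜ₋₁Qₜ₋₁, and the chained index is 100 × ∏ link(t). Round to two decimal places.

Link Jan 2021→Feb 2021:
ΣP(Feb 2021)Q(Jan 2021) = 252×2 + 4087×11 + 13003×8 = 504 + 44957 + 104024 = 149485
ΣP(Jan 2021)Q(Jan 2021) = 300×2 + 3637×11 + 10924×8 = 600 + 40007 + 87392 = 127999
link = 149485/127999 = 1.167861
Link Feb 2021→Mar 2021:
ΣP(Mar 2021)Q(Feb 2021) = 315×2 + 5095×10 + 16564×8 = 630 + 50950 + 132512 = 184092
ΣP(Feb 2021)Q(Feb 2021) = 252×2 + 4087×10 + 13003×8 = 504 + 40870 + 104024 = 145398
link = 184092/145398 = 1.266125
Link Mar 2021→Apr 2021:
ΣP(Apr 2021)Q(Mar 2021) = 386×2 + 6146×9 + 14434×8 = 772 + 55314 + 115472 = 171558
ΣP(Mar 2021)Q(Mar 2021) = 315×2 + 5095×9 + 16564×8 = 630 + 45855 + 132512 = 178997
link = 171558/178997 = 0.958441
Chained index = 100 × 1.167861 × 1.266125 × 0.958441 = 141.7205

141.72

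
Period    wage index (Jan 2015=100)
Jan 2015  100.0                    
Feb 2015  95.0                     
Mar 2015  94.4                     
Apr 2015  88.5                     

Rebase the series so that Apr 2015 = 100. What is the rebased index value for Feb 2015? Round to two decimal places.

Rebased(Feb 2015) = 95.0 / 88.5 × 100 = 107.3446

107.34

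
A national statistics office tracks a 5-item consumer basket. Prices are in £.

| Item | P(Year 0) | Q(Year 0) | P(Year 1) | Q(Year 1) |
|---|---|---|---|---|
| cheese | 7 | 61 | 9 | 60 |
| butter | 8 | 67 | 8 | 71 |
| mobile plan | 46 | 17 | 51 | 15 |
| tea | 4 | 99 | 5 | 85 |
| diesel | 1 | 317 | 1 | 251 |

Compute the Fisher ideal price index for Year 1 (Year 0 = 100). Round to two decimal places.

Laspeyres component (base-period weights):
ΣP(Year 1)Q(Year 0) = 9×61 + 8×67 + 51×17 + 5×99 + 1×317 = 549 + 536 + 867 + 495 + 317 = 2764
ΣP(Year 0)Q(Year 0) = 7×61 + 8×67 + 46×17 + 4×99 + 1×317 = 427 + 536 + 782 + 396 + 317 = 2458
L = 2764 / 2458 × 100 = 112.4491
Paasche component (current-period weights):
ΣP(Year 1)Q(Year 1) = 9×60 + 8×71 + 51×15 + 5×85 + 1×251 = 540 + 568 + 765 + 425 + 251 = 2549
ΣP(Year 0)Q(Year 1) = 7×60 + 8×71 + 46×15 + 4×85 + 1×251 = 420 + 568 + 690 + 340 + 251 = 2269
P = 2549 / 2269 × 100 = 112.3402
Fisher = √(L × P) = √(112.4491 × 112.3402) = 112.3947

112.39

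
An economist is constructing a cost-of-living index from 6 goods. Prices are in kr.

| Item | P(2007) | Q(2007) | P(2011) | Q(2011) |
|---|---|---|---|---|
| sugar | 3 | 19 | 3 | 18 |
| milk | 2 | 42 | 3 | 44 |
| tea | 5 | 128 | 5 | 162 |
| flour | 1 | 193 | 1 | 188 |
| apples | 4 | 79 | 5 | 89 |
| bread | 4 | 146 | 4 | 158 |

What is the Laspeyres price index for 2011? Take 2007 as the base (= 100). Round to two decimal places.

Laspeyres price index uses base-period quantities as weights.
ΣP(2011)·Q(2007) = 3×19 + 3×42 + 5×128 + 1×193 + 5×79 + 4×146 = 57 + 126 + 640 + 193 + 395 + 584 = 1995
ΣP(2007)·Q(2007) = 3×19 + 2×42 + 5×128 + 1×193 + 4×79 + 4×146 = 57 + 84 + 640 + 193 + 316 + 584 = 1874
Index = 1995 / 1874 × 100 = 106.4568

106.46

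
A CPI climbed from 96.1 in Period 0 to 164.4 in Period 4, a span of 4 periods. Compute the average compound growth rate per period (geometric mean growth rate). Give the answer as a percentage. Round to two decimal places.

14.37%

Growth factor = (164.4/96.1)^(1/4) = (1.710718)^(1/4) = 1.143654
Growth rate = 1.143654 − 1 = 0.143654 = 14.3654%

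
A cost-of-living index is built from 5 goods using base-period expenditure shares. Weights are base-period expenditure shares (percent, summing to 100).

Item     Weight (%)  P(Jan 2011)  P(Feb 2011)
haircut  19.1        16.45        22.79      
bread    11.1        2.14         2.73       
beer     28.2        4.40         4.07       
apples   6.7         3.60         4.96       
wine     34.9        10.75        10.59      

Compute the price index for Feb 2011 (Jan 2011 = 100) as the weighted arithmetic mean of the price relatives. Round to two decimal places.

110.32

haircut: 19.1 × (22.79/16.45) = 19.1 × 1.385410 = 26.4613
bread: 11.1 × (2.73/2.14) = 11.1 × 1.275701 = 14.1603
beer: 28.2 × (4.07/4.40) = 28.2 × 0.925000 = 26.0850
apples: 6.7 × (4.96/3.60) = 6.7 × 1.377778 = 9.2311
wine: 34.9 × (10.59/10.75) = 34.9 × 0.985116 = 34.3806
Index = Σ wᵢ·(p₁ᵢ/p₀ᵢ) = 26.4613 + 14.1603 + 26.0850 + 9.2311 + 34.3806 = 110.3183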